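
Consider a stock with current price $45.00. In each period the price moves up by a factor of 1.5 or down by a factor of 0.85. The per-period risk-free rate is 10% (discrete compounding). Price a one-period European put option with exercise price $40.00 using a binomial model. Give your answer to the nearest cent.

Risk-neutral probability p = (1 + 0.1 − 0.85)/(1.5 − 0.85) = 0.2500/0.6500 = 0.3846
Terminal stock prices: S_u = 67.5, S_d = 38.25
Terminal payoffs (K − S): max(-27.5, 0) = 0, max(1.75, 0) = 1.75
Node 0 (S = 45): V_0 = 1/1.1·[0.3846·0.0000 + 0.6154·1.7500] = 0.9790

$0.98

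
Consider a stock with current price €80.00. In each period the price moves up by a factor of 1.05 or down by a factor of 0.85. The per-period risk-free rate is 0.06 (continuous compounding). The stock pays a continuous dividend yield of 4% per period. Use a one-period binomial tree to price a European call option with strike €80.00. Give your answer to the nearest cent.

€3.21

Per-period risk-free factor R = e^0.06 = 1.0618; dividend-adjusted growth = e^(0.06−0.04) = 1.0202.
Risk-neutral probability p = (1.0202 − 0.85)/(1.05 − 0.85) = 0.1702/0.2000 = 0.8510
Terminal stock prices: S_u = 84, S_d = 68
Terminal payoffs (S − K): max(4, 0) = 4, max(-12, 0) = 0
Node 0 (S = 80): V_0 = e^(−0.06)·[0.8510·4.0000 + 0.1490·0.0000] = 3.2058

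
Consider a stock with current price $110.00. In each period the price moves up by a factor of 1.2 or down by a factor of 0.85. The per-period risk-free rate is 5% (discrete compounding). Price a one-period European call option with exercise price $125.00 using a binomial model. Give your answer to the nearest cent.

Risk-neutral probability p = (1 + 0.05 − 0.85)/(1.2 − 0.85) = 0.2000/0.3500 = 0.5714
Terminal stock prices: S_u = 132, S_d = 93.5
Terminal payoffs (S − K): max(7, 0) = 7, max(-31.5, 0) = 0
Node 0 (S = 110): V_0 = 1/1.05·[0.5714·7.0000 + 0.4286·0.0000] = 3.8095

$3.81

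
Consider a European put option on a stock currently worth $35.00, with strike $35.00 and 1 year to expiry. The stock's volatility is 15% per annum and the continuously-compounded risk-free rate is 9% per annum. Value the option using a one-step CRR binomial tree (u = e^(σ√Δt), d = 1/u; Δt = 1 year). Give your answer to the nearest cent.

$1.00

CRR parameters: u = e^(σ√Δt) = e^(0.15·√1) = 1.1618, d = 1/u = 0.8607
Per-period rate: rΔt = 0.09·1 = 0.09, so R = e^0.09 = 1.0942
Risk-neutral probability p = (e^0.09 − 0.8607)/(1.1618 − 0.8607) = 0.2335/0.3011 = 0.7753
Terminal stock prices: S_u = 40.66, S_d = 30.12
Terminal payoffs (K − S): max(-5.664, 0) = 0, max(4.875, 0) = 4.875
Node 0 (S = 35): V_0 = e^(−0.09)·[0.7753·0.0000 + 0.2247·4.8752] = 1.0011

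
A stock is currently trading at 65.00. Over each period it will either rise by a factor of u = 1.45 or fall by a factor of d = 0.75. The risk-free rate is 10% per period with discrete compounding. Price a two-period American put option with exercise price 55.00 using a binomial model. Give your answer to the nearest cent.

3.81

Risk-neutral probability p = (1 + 0.1 − 0.75)/(1.45 − 0.75) = 0.3500/0.7000 = 0.5000
Terminal stock prices: S_uu = 136.7, S_ud = 70.69, S_dd = 36.56
Terminal payoffs (K − S): max(-81.66, 0) = 0, max(-15.69, 0) = 0, max(18.44, 0) = 18.44
Node u (S = 94.25): continuation = 1/1.1·[0.5000·0.0000 + 0.5000·0.0000] = 0.0000; exercise value = 0.0000 ≤ continuation, so V_u = 0.0000
Node d (S = 48.75): continuation = 1/1.1·[0.5000·0.0000 + 0.5000·18.4375] = 8.3807; exercise value = 6.2500 ≤ continuation, so V_d = 8.3807
Node 0 (S = 65): continuation = 1/1.1·[0.5000·0.0000 + 0.5000·8.3807] = 3.8094; exercise value = 0.0000 ≤ continuation, so V_0 = 3.8094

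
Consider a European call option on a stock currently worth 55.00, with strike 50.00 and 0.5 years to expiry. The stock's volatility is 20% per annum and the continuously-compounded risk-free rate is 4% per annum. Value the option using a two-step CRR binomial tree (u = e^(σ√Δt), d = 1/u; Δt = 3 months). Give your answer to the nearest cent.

CRR parameters: u = e^(σ√Δt) = e^(0.2·√0.25) = 1.1052, d = 1/u = 0.9048
Per-period rate: rΔt = 0.04·0.25 = 0.01, so R = e^0.01 = 1.0101
Risk-neutral probability p = (e^0.01 − 0.9048)/(1.1052 − 0.9048) = 0.1052/0.2003 = 0.5252
Terminal stock prices: S_uu = 67.18, S_ud = 55, S_dd = 45.03
Terminal payoffs (S − K): max(17.18, 0) = 17.18, max(5, 0) = 5, max(-4.97, 0) = 0
Node u (S = 60.78): V_u = e^(−0.01)·[0.5252·17.1772 + 0.4748·5.0000] = 11.2819
Node d (S = 49.77): V_d = e^(−0.01)·[0.5252·5.0000 + 0.4748·0.0000] = 2.5998
Node 0 (S = 55): V_0 = e^(−0.01)·[0.5252·11.2819 + 0.4748·2.5998] = 7.0883

7.09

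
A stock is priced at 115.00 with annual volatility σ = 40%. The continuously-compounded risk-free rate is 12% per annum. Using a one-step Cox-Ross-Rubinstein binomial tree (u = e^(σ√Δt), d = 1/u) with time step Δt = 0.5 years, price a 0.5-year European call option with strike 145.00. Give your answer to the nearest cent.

CRR parameters: u = e^(σ√Δt) = e^(0.4·√0.5) = 1.3269, d = 1/u = 0.7536
Per-period rate: rΔt = 0.12·0.5 = 0.06, so R = e^0.06 = 1.0618
Risk-neutral probability p = (e^0.06 − 0.7536)/(1.3269 − 0.7536) = 0.3082/0.5733 = 0.5376
Terminal stock prices: S_u = 152.6, S_d = 86.67
Terminal payoffs (S − K): max(7.593, 0) = 7.593, max(-58.33, 0) = 0
Node 0 (S = 115): V_0 = e^(−0.06)·[0.5376·7.5931 + 0.4624·0.0000] = 3.8445

3.84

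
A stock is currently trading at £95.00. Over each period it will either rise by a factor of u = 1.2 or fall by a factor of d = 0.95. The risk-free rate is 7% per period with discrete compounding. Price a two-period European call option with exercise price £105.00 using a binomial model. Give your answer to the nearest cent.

£7.84

Risk-neutral probability p = (1 + 0.07 − 0.95)/(1.2 − 0.95) = 0.1200/0.2500 = 0.4800
Terminal stock prices: S_uu = 136.8, S_ud = 108.3, S_dd = 85.74
Terminal payoffs (S − K): max(31.8, 0) = 31.8, max(3.3, 0) = 3.3, max(-19.26, 0) = 0
Node u (S = 114): V_u = 1/1.07·[0.4800·31.8000 + 0.5200·3.3000] = 15.8692
Node d (S = 90.25): V_d = 1/1.07·[0.4800·3.3000 + 0.5200·0.0000] = 1.4804
Node 0 (S = 95): V_0 = 1/1.07·[0.4800·15.8692 + 0.5200·1.4804] = 7.8383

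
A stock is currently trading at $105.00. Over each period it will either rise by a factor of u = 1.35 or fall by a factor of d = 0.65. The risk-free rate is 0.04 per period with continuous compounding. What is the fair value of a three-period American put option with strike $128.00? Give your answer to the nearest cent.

$33.96

Risk-neutral probability p = (e^0.04 − 0.65)/(1.35 − 0.65) = 0.3908/0.7000 = 0.5583
Terminal stock prices: S_uuu = 258.3, S_uud = 124.4, S_udd = 59.89, S_ddd = 28.84
Terminal payoffs (K − S): max(-130.3, 0) = 0, max(3.614, 0) = 3.614, max(68.11, 0) = 68.11, max(99.16, 0) = 99.16
Node uu (S = 191.4): continuation = e^(−0.04)·[0.5583·0.0000 + 0.4417·3.6144] = 1.5339; exercise value = 0.0000 ≤ continuation, so V_uu = 1.5339
Node ud (S = 92.14): continuation = e^(−0.04)·[0.5583·3.6144 + 0.4417·68.1106] = 30.8435; exercise value = 35.8625 > continuation, so V_ud = 35.8625 (exercise)
Node dd (S = 44.36): continuation = e^(−0.04)·[0.5583·68.1106 + 0.4417·99.1644] = 78.6185; exercise value = 83.6375 > continuation, so V_dd = 83.6375 (exercise)
Node u (S = 141.8): continuation = e^(−0.04)·[0.5583·1.5339 + 0.4417·35.8625] = 16.0421; exercise value = 0.0000 ≤ continuation, so V_u = 16.0421
Node d (S = 68.25): continuation = e^(−0.04)·[0.5583·35.8625 + 0.4417·83.6375] = 54.7310; exercise value = 59.7500 > continuation, so V_d = 59.7500 (exercise)
Node 0 (S = 105): continuation = e^(−0.04)·[0.5583·16.0421 + 0.4417·59.7500] = 33.9618; exercise value = 23.0000 ≤ continuation, so V_0 = 33.9618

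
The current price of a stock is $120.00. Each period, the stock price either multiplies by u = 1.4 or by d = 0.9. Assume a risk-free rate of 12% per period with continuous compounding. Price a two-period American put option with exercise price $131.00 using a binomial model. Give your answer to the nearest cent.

$11.12

Risk-neutral probability p = (e^0.12 − 0.9)/(1.4 − 0.9) = 0.2275/0.5000 = 0.4550
Terminal stock prices: S_uu = 235.2, S_ud = 151.2, S_dd = 97.2
Terminal payoffs (K − S): max(-104.2, 0) = 0, max(-20.2, 0) = 0, max(33.8, 0) = 33.8
Node u (S = 168): continuation = e^(−0.12)·[0.4550·0.0000 + 0.5450·0.0000] = 0.0000; exercise value = 0.0000 ≤ continuation, so V_u = 0.0000
Node d (S = 108): continuation = e^(−0.12)·[0.4550·0.0000 + 0.5450·33.8000] = 16.3382; exercise value = 23.0000 > continuation, so V_d = 23.0000 (exercise)
Node 0 (S = 120): continuation = e^(−0.12)·[0.4550·0.0000 + 0.5450·23.0000] = 11.1177; exercise value = 11.0000 ≤ continuation, so V_0 = 11.1177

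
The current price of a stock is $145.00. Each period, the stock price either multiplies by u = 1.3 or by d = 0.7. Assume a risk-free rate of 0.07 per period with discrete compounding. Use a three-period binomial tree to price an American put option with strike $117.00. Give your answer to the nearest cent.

Risk-neutral probability p = (1 + 0.07 − 0.7)/(1.3 − 0.7) = 0.3700/0.6000 = 0.6167
Terminal stock prices: S_uuu = 318.6, S_uud = 171.5, S_udd = 92.36, S_ddd = 49.73
Terminal payoffs (K − S): max(-201.6, 0) = 0, max(-54.53, 0) = 0, max(24.64, 0) = 24.64, max(67.27, 0) = 67.27
Node uu (S = 245.1): continuation = 1/1.07·[0.6167·0.0000 + 0.3833·0.0000] = 0.0000; exercise value = 0.0000 ≤ continuation, so V_uu = 0.0000
Node ud (S = 131.9): continuation = 1/1.07·[0.6167·0.0000 + 0.3833·24.6350] = 8.8256; exercise value = 0.0000 ≤ continuation, so V_ud = 8.8256
Node dd (S = 71.05): continuation = 1/1.07·[0.6167·24.6350 + 0.3833·67.2650] = 38.2958; exercise value = 45.9500 > continuation, so V_dd = 45.9500 (exercise)
Node u (S = 188.5): continuation = 1/1.07·[0.6167·0.0000 + 0.3833·8.8256] = 3.1618; exercise value = 0.0000 ≤ continuation, so V_u = 3.1618
Node d (S = 101.5): continuation = 1/1.07·[0.6167·8.8256 + 0.3833·45.9500] = 21.5483; exercise value = 15.5000 ≤ continuation, so V_d = 21.5483
Node 0 (S = 145): continuation = 1/1.07·[0.6167·3.1618 + 0.3833·21.5483] = 9.5420; exercise value = 0.0000 ≤ continuation, so V_0 = 9.5420

$9.54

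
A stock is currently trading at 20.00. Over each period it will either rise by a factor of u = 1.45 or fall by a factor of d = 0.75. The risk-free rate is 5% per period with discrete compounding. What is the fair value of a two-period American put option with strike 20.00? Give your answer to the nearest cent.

2.72

Risk-neutral probability p = (1 + 0.05 − 0.75)/(1.45 − 0.75) = 0.3000/0.7000 = 0.4286
Terminal stock prices: S_uu = 42.05, S_ud = 21.75, S_dd = 11.25
Terminal payoffs (K − S): max(-22.05, 0) = 0, max(-1.75, 0) = 0, max(8.75, 0) = 8.75
Node u (S = 29): continuation = 1/1.05·[0.4286·0.0000 + 0.5714·0.0000] = 0.0000; exercise value = 0.0000 ≤ continuation, so V_u = 0.0000
Node d (S = 15): continuation = 1/1.05·[0.4286·0.0000 + 0.5714·8.7500] = 4.7619; exercise value = 5.0000 > continuation, so V_d = 5.0000 (exercise)
Node 0 (S = 20): continuation = 1/1.05·[0.4286·0.0000 + 0.5714·5.0000] = 2.7211; exercise value = 0.0000 ≤ continuation, so V_0 = 2.7211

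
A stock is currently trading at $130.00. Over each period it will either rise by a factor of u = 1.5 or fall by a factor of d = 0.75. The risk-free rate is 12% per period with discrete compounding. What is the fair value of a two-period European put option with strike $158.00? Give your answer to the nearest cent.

Risk-neutral probability p = (1 + 0.12 − 0.75)/(1.5 − 0.75) = 0.3700/0.7500 = 0.4933
Terminal stock prices: S_uu = 292.5, S_ud = 146.2, S_dd = 73.12
Terminal payoffs (K − S): max(-134.5, 0) = 0, max(11.75, 0) = 11.75, max(84.88, 0) = 84.88
Node u (S = 195): V_u = 1/1.12·[0.4933·0.0000 + 0.5067·11.7500] = 5.3155
Node d (S = 97.5): V_d = 1/1.12·[0.4933·11.7500 + 0.5067·84.8750] = 43.5714
Node 0 (S = 130): V_0 = 1/1.12·[0.4933·5.3155 + 0.5067·43.5714] = 22.0522

$22.05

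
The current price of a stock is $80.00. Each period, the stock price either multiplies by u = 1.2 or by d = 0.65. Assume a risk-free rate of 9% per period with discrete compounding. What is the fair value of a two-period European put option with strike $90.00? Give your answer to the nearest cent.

Risk-neutral probability p = (1 + 0.09 − 0.65)/(1.2 − 0.65) = 0.4400/0.5500 = 0.8000
Terminal stock prices: S_uu = 115.2, S_ud = 62.4, S_dd = 33.8
Terminal payoffs (K − S): max(-25.2, 0) = 0, max(27.6, 0) = 27.6, max(56.2, 0) = 56.2
Node u (S = 96): V_u = 1/1.09·[0.8000·0.0000 + 0.2000·27.6000] = 5.0642
Node d (S = 52): V_d = 1/1.09·[0.8000·27.6000 + 0.2000·56.2000] = 30.5688
Node 0 (S = 80): V_0 = 1/1.09·[0.8000·5.0642 + 0.2000·30.5688] = 9.3258

$9.33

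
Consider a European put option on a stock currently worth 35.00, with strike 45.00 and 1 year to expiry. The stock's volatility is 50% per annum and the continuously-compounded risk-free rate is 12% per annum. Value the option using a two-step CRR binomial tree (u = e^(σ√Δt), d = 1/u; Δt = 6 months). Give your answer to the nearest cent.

10.63

CRR parameters: u = e^(σ√Δt) = e^(0.5·√0.5) = 1.4241, d = 1/u = 0.7022
Per-period rate: rΔt = 0.12·0.5 = 0.06, so R = e^0.06 = 1.0618
Risk-neutral probability p = (e^0.06 − 0.7022)/(1.4241 − 0.7022) = 0.3596/0.7219 = 0.4982
Terminal stock prices: S_uu = 70.98, S_ud = 35, S_dd = 17.26
Terminal payoffs (K − S): max(-25.98, 0) = 0, max(10, 0) = 10, max(27.74, 0) = 27.74
Node u (S = 49.84): V_u = e^(−0.06)·[0.4982·0.0000 + 0.5018·10.0000] = 4.7260
Node d (S = 24.58): V_d = e^(−0.06)·[0.4982·10.0000 + 0.5018·27.7426] = 17.8028
Node 0 (S = 35): V_0 = e^(−0.06)·[0.4982·4.7260 + 0.5018·17.8028] = 10.6309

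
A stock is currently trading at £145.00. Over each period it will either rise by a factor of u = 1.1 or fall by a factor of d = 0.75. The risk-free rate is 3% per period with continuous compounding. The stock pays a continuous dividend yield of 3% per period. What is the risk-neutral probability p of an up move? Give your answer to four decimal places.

Per-period risk-free factor R = e^0.03 = 1.0305; dividend-adjusted growth = e^(0.03−0.03) = 1.0000.
Risk-neutral probability p = (1.0000 − 0.75)/(1.1 − 0.75) = 0.2500/0.3500 = 0.7143

p = 0.7143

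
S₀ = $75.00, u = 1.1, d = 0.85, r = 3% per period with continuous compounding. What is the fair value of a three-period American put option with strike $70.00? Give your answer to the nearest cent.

$2.22

Risk-neutral probability p = (e^0.03 − 0.85)/(1.1 − 0.85) = 0.1805/0.2500 = 0.7218
Terminal stock prices: S_uuu = 99.83, S_uud = 77.14, S_udd = 59.61, S_ddd = 46.06
Terminal payoffs (K − S): max(-29.83, 0) = 0, max(-7.138, 0) = 0, max(10.39, 0) = 10.39, max(23.94, 0) = 23.94
Node uu (S = 90.75): continuation = e^(−0.03)·[0.7218·0.0000 + 0.2782·0.0000] = 0.0000; exercise value = 0.0000 ≤ continuation, so V_uu = 0.0000
Node ud (S = 70.12): continuation = e^(−0.03)·[0.7218·0.0000 + 0.2782·10.3938] = 2.8059; exercise value = 0.0000 ≤ continuation, so V_ud = 2.8059
Node dd (S = 54.19): continuation = e^(−0.03)·[0.7218·10.3938 + 0.2782·23.9406] = 13.7437; exercise value = 15.8125 > continuation, so V_dd = 15.8125 (exercise)
Node u (S = 82.5): continuation = e^(−0.03)·[0.7218·0.0000 + 0.2782·2.8059] = 0.7575; exercise value = 0.0000 ≤ continuation, so V_u = 0.7575
Node d (S = 63.75): continuation = e^(−0.03)·[0.7218·2.8059 + 0.2782·15.8125] = 6.2342; exercise value = 6.2500 > continuation, so V_d = 6.2500 (exercise)
Node 0 (S = 75): continuation = e^(−0.03)·[0.7218·0.7575 + 0.2782·6.2500] = 2.2179; exercise value = 0.0000 ≤ continuation, so V_0 = 2.2179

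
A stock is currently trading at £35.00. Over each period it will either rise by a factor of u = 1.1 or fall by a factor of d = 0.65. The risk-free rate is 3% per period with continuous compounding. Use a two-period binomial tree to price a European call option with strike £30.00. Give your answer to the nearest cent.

£8.31

Risk-neutral probability p = (e^0.03 − 0.65)/(1.1 − 0.65) = 0.3805/0.4500 = 0.8455
Terminal stock prices: S_uu = 42.35, S_ud = 25.03, S_dd = 14.79
Terminal payoffs (S − K): max(12.35, 0) = 12.35, max(-4.975, 0) = 0, max(-15.21, 0) = 0
Node u (S = 38.5): V_u = e^(−0.03)·[0.8455·12.3500 + 0.1545·0.0000] = 10.1328
Node d (S = 22.75): V_d = e^(−0.03)·[0.8455·0.0000 + 0.1545·0.0000] = 0.0000
Node 0 (S = 35): V_0 = e^(−0.03)·[0.8455·10.1328 + 0.1545·0.0000] = 8.3136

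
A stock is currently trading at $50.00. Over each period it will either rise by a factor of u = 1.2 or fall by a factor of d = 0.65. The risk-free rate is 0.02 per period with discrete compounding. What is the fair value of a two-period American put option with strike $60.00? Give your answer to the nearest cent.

$13.27

Risk-neutral probability p = (1 + 0.02 − 0.65)/(1.2 − 0.65) = 0.3700/0.5500 = 0.6727
Terminal stock prices: S_uu = 72, S_ud = 39, S_dd = 21.13
Terminal payoffs (K − S): max(-12, 0) = 0, max(21, 0) = 21, max(38.88, 0) = 38.88
Node u (S = 60): continuation = 1/1.02·[0.6727·0.0000 + 0.3273·21.0000] = 6.7380; exercise value = 0.0000 ≤ continuation, so V_u = 6.7380
Node d (S = 32.5): continuation = 1/1.02·[0.6727·21.0000 + 0.3273·38.8750] = 26.3235; exercise value = 27.5000 > continuation, so V_d = 27.5000 (exercise)
Node 0 (S = 50): continuation = 1/1.02·[0.6727·6.7380 + 0.3273·27.5000] = 13.2675; exercise value = 10.0000 ≤ continuation, so V_0 = 13.2675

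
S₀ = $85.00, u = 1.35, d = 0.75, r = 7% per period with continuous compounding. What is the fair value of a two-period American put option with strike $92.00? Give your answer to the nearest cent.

$13.47

Risk-neutral probability p = (e^0.07 − 0.75)/(1.35 − 0.75) = 0.3225/0.6000 = 0.5375
Terminal stock prices: S_uu = 154.9, S_ud = 86.06, S_dd = 47.81
Terminal payoffs (K − S): max(-62.91, 0) = 0, max(5.937, 0) = 5.937, max(44.19, 0) = 44.19
Node u (S = 114.8): continuation = e^(−0.07)·[0.5375·0.0000 + 0.4625·5.9375] = 2.5604; exercise value = 0.0000 ≤ continuation, so V_u = 2.5604
Node d (S = 63.75): continuation = e^(−0.07)·[0.5375·5.9375 + 0.4625·44.1875] = 22.0302; exercise value = 28.2500 > continuation, so V_d = 28.2500 (exercise)
Node 0 (S = 85): continuation = e^(−0.07)·[0.5375·2.5604 + 0.4625·28.2500] = 13.4651; exercise value = 7.0000 ≤ continuation, so V_0 = 13.4651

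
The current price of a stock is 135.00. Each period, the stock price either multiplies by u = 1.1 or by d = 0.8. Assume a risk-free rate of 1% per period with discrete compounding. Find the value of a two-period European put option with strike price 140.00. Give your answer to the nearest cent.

Risk-neutral probability p = (1 + 0.01 − 0.8)/(1.1 − 0.8) = 0.2100/0.3000 = 0.7000
Terminal stock prices: S_uu = 163.4, S_ud = 118.8, S_dd = 86.4
Terminal payoffs (K − S): max(-23.35, 0) = 0, max(21.2, 0) = 21.2, max(53.6, 0) = 53.6
Node u (S = 148.5): V_u = 1/1.01·[0.7000·0.0000 + 0.3000·21.2000] = 6.2970
Node d (S = 108): V_d = 1/1.01·[0.7000·21.2000 + 0.3000·53.6000] = 30.6139
Node 0 (S = 135): V_0 = 1/1.01·[0.7000·6.2970 + 0.3000·30.6139] = 13.4575

13.46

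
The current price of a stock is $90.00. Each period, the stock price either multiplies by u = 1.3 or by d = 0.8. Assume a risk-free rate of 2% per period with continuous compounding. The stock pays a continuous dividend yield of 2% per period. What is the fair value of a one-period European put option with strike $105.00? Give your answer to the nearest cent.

Per-period risk-free factor R = e^0.02 = 1.0202; dividend-adjusted growth = e^(0.02−0.02) = 1.0000.
Risk-neutral probability p = (1.0000 − 0.8)/(1.3 − 0.8) = 0.2000/0.5000 = 0.4000
Terminal stock prices: S_u = 117, S_d = 72
Terminal payoffs (K − S): max(-12, 0) = 0, max(33, 0) = 33
Node 0 (S = 90): V_0 = e^(−0.02)·[0.4000·0.0000 + 0.6000·33.0000] = 19.4079

$19.41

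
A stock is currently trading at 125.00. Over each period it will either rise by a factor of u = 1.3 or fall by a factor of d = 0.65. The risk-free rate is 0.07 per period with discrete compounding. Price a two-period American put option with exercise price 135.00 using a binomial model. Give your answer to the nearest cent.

Risk-neutral probability p = (1 + 0.07 − 0.65)/(1.3 − 0.65) = 0.4200/0.6500 = 0.6462
Terminal stock prices: S_uu = 211.3, S_ud = 105.6, S_dd = 52.81
Terminal payoffs (K − S): max(-76.25, 0) = 0, max(29.38, 0) = 29.38, max(82.19, 0) = 82.19
Node u (S = 162.5): continuation = 1/1.07·[0.6462·0.0000 + 0.3538·29.3750] = 9.7142; exercise value = 0.0000 ≤ continuation, so V_u = 9.7142
Node d (S = 81.25): continuation = 1/1.07·[0.6462·29.3750 + 0.3538·82.1875] = 44.9182; exercise value = 53.7500 > continuation, so V_d = 53.7500 (exercise)
Node 0 (S = 125): continuation = 1/1.07·[0.6462·9.7142 + 0.3538·53.7500] = 23.6412; exercise value = 10.0000 ≤ continuation, so V_0 = 23.6412

23.64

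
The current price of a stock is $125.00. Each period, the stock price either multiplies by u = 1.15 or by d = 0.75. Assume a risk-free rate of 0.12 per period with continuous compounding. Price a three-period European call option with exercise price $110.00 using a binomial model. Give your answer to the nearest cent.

$48.44

Risk-neutral probability p = (e^0.12 − 0.75)/(1.15 − 0.75) = 0.3775/0.4000 = 0.9437
Terminal stock prices: S_uuu = 190.1, S_uud = 124, S_udd = 80.86, S_ddd = 52.73
Terminal payoffs (S − K): max(80.11, 0) = 80.11, max(13.98, 0) = 13.98, max(-29.14, 0) = 0, max(-57.27, 0) = 0
Node uu (S = 165.3): V_uu = e^(−0.12)·[0.9437·80.1094 + 0.0563·13.9844] = 67.7513
Node ud (S = 107.8): V_ud = e^(−0.12)·[0.9437·13.9844 + 0.0563·0.0000] = 11.7053
Node dd (S = 70.31): V_dd = e^(−0.12)·[0.9437·0.0000 + 0.0563·0.0000] = 0.0000
Node u (S = 143.8): V_u = e^(−0.12)·[0.9437·67.7513 + 0.0563·11.7053] = 57.2935
Node d (S = 93.75): V_d = e^(−0.12)·[0.9437·11.7053 + 0.0563·0.0000] = 9.7976
Node 0 (S = 125): V_0 = e^(−0.12)·[0.9437·57.2935 + 0.0563·9.7976] = 48.4449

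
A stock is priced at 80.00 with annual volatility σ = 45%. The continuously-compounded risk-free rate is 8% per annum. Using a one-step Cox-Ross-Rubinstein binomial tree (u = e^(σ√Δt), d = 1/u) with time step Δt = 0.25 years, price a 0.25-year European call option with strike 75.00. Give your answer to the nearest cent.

CRR parameters: u = e^(σ√Δt) = e^(0.45·√0.25) = 1.2523, d = 1/u = 0.7985
Per-period rate: rΔt = 0.08·0.25 = 0.02, so R = e^0.02 = 1.0202
Risk-neutral probability p = (e^0.02 − 0.7985)/(1.2523 − 0.7985) = 0.2217/0.4538 = 0.4885
Terminal stock prices: S_u = 100.2, S_d = 63.88
Terminal payoffs (S − K): max(25.19, 0) = 25.19, max(-11.12, 0) = 0
Node 0 (S = 80): V_0 = e^(−0.02)·[0.4885·25.1858 + 0.5115·0.0000] = 12.0597

12.06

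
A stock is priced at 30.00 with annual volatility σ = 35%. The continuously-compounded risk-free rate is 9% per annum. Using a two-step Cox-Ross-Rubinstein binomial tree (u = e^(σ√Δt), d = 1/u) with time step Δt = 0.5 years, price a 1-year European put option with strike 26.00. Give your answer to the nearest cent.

CRR parameters: u = e^(σ√Δt) = e^(0.35·√0.5) = 1.2808, d = 1/u = 0.7808
Per-period rate: rΔt = 0.09·0.5 = 0.045, so R = e^0.045 = 1.0460
Risk-neutral probability p = (e^0.045 − 0.7808)/(1.2808 − 0.7808) = 0.2653/0.5000 = 0.5305
Terminal stock prices: S_uu = 49.21, S_ud = 30, S_dd = 18.29
Terminal payoffs (K − S): max(-23.21, 0) = 0, max(-4, 0) = 0, max(7.712, 0) = 7.712
Node u (S = 38.42): V_u = e^(−0.045)·[0.5305·0.0000 + 0.4695·0.0000] = 0.0000
Node d (S = 23.42): V_d = e^(−0.045)·[0.5305·0.0000 + 0.4695·7.7124] = 3.4617
Node 0 (S = 30): V_0 = e^(−0.045)·[0.5305·0.0000 + 0.4695·3.4617] = 1.5538

1.55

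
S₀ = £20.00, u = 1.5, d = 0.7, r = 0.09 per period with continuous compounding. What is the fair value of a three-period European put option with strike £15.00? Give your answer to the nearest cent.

Risk-neutral probability p = (e^0.09 − 0.7)/(1.5 − 0.7) = 0.3942/0.8000 = 0.4927
Terminal stock prices: S_uuu = 67.5, S_uud = 31.5, S_udd = 14.7, S_ddd = 6.86
Terminal payoffs (K − S): max(-52.5, 0) = 0, max(-16.5, 0) = 0, max(0.3, 0) = 0.3, max(8.14, 0) = 8.14
Node uu (S = 45): V_uu = e^(−0.09)·[0.4927·0.0000 + 0.5073·0.0000] = 0.0000
Node ud (S = 21): V_ud = e^(−0.09)·[0.4927·0.0000 + 0.5073·0.3000] = 0.1391
Node dd (S = 9.8): V_dd = e^(−0.09)·[0.4927·0.3000 + 0.5073·8.1400] = 3.9090
Node u (S = 30): V_u = e^(−0.09)·[0.4927·0.0000 + 0.5073·0.1391] = 0.0645
Node d (S = 14): V_d = e^(−0.09)·[0.4927·0.1391 + 0.5073·3.9090] = 1.8749
Node 0 (S = 20): V_0 = e^(−0.09)·[0.4927·0.0645 + 0.5073·1.8749] = 0.8983

£0.90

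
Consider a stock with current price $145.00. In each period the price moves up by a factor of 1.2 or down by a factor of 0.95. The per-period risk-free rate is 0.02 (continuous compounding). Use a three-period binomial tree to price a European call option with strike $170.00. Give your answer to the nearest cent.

$6.22

Risk-neutral probability p = (e^0.02 − 0.95)/(1.2 − 0.95) = 0.0702/0.2500 = 0.2808
Terminal stock prices: S_uuu = 250.6, S_uud = 198.4, S_udd = 157, S_ddd = 124.3
Terminal payoffs (S − K): max(80.56, 0) = 80.56, max(28.36, 0) = 28.36, max(-12.97, 0) = 0, max(-45.68, 0) = 0
Node uu (S = 208.8): V_uu = e^(−0.02)·[0.2808·80.5600 + 0.7192·28.3600] = 42.1662
Node ud (S = 165.3): V_ud = e^(−0.02)·[0.2808·28.3600 + 0.7192·0.0000] = 7.8059
Node dd (S = 130.9): V_dd = e^(−0.02)·[0.2808·0.0000 + 0.7192·0.0000] = 0.0000
Node u (S = 174): V_u = e^(−0.02)·[0.2808·42.1662 + 0.7192·7.8059] = 17.1089
Node d (S = 137.8): V_d = e^(−0.02)·[0.2808·7.8059 + 0.7192·0.0000] = 2.1485
Node 0 (S = 145): V_0 = e^(−0.02)·[0.2808·17.1089 + 0.7192·2.1485] = 6.2238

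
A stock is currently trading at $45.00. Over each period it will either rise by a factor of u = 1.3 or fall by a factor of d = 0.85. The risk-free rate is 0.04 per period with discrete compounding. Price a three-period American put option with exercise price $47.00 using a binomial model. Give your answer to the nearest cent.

$5.66

Risk-neutral probability p = (1 + 0.04 − 0.85)/(1.3 − 0.85) = 0.1900/0.4500 = 0.4222
Terminal stock prices: S_uuu = 98.87, S_uud = 64.64, S_udd = 42.27, S_ddd = 27.64
Terminal payoffs (K − S): max(-51.87, 0) = 0, max(-17.64, 0) = 0, max(4.734, 0) = 4.734, max(19.36, 0) = 19.36
Node uu (S = 76.05): continuation = 1/1.04·[0.4222·0.0000 + 0.5778·0.0000] = 0.0000; exercise value = 0.0000 ≤ continuation, so V_uu = 0.0000
Node ud (S = 49.73): continuation = 1/1.04·[0.4222·0.0000 + 0.5778·4.7338] = 2.6299; exercise value = 0.0000 ≤ continuation, so V_ud = 2.6299
Node dd (S = 32.51): continuation = 1/1.04·[0.4222·4.7338 + 0.5778·19.3644] = 12.6798; exercise value = 14.4875 > continuation, so V_dd = 14.4875 (exercise)
Node u (S = 58.5): continuation = 1/1.04·[0.4222·0.0000 + 0.5778·2.6299] = 1.4610; exercise value = 0.0000 ≤ continuation, so V_u = 1.4610
Node d (S = 38.25): continuation = 1/1.04·[0.4222·2.6299 + 0.5778·14.4875] = 9.1163; exercise value = 8.7500 ≤ continuation, so V_d = 9.1163
Node 0 (S = 45): continuation = 1/1.04·[0.4222·1.4610 + 0.5778·9.1163] = 5.6578; exercise value = 2.0000 ≤ continuation, so V_0 = 5.6578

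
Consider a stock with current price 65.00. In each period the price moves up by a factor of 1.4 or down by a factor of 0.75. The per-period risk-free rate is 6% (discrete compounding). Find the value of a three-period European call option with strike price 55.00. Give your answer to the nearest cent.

Risk-neutral probability p = (1 + 0.06 − 0.75)/(1.4 − 0.75) = 0.3100/0.6500 = 0.4769
Terminal stock prices: S_uuu = 178.4, S_uud = 95.55, S_udd = 51.19, S_ddd = 27.42
Terminal payoffs (S − K): max(123.4, 0) = 123.4, max(40.55, 0) = 40.55, max(-3.812, 0) = 0, max(-27.58, 0) = 0
Node uu (S = 127.4): V_uu = 1/1.06·[0.4769·123.3600 + 0.5231·40.5500] = 75.5132
Node ud (S = 68.25): V_ud = 1/1.06·[0.4769·40.5500 + 0.5231·0.0000] = 18.2446
Node dd (S = 36.56): V_dd = 1/1.06·[0.4769·0.0000 + 0.5231·0.0000] = 0.0000
Node u (S = 91): V_u = 1/1.06·[0.4769·75.5132 + 0.5231·18.2446] = 42.9786
Node d (S = 48.75): V_d = 1/1.06·[0.4769·18.2446 + 0.5231·0.0000] = 8.2087
Node 0 (S = 65): V_0 = 1/1.06·[0.4769·42.9786 + 0.5231·8.2087] = 23.3880

23.39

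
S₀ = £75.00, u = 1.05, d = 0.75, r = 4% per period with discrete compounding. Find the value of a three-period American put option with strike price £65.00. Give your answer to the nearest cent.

Risk-neutral probability p = (1 + 0.04 − 0.75)/(1.05 − 0.75) = 0.2900/0.3000 = 0.9667
Terminal stock prices: S_uuu = 86.82, S_uud = 62.02, S_udd = 44.3, S_ddd = 31.64
Terminal payoffs (K − S): max(-21.82, 0) = 0, max(2.984, 0) = 2.984, max(20.7, 0) = 20.7, max(33.36, 0) = 33.36
Node uu (S = 82.69): continuation = 1/1.04·[0.9667·0.0000 + 0.0333·2.9844] = 0.0957; exercise value = 0.0000 ≤ continuation, so V_uu = 0.0957
Node ud (S = 59.06): continuation = 1/1.04·[0.9667·2.9844 + 0.0333·20.7031] = 3.4375; exercise value = 5.9375 > continuation, so V_ud = 5.9375 (exercise)
Node dd (S = 42.19): continuation = 1/1.04·[0.9667·20.7031 + 0.0333·33.3594] = 20.3125; exercise value = 22.8125 > continuation, so V_dd = 22.8125 (exercise)
Node u (S = 78.75): continuation = 1/1.04·[0.9667·0.0957 + 0.0333·5.9375] = 0.2792; exercise value = 0.0000 ≤ continuation, so V_u = 0.2792
Node d (S = 56.25): continuation = 1/1.04·[0.9667·5.9375 + 0.0333·22.8125] = 6.2500; exercise value = 8.7500 > continuation, so V_d = 8.7500 (exercise)
Node 0 (S = 75): continuation = 1/1.04·[0.9667·0.2792 + 0.0333·8.7500] = 0.5400; exercise value = 0.0000 ≤ continuation, so V_0 = 0.5400

£0.54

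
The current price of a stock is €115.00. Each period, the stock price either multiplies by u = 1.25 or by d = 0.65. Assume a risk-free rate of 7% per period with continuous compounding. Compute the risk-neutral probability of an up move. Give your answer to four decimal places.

p = 0.7042

Risk-neutral probability p = (e^0.07 − 0.65)/(1.25 − 0.65) = 0.4225/0.6000 = 0.7042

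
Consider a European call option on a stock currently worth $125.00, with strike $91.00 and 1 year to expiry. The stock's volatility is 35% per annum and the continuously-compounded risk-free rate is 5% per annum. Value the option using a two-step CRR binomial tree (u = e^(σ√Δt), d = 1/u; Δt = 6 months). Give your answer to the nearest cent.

$42.11

CRR parameters: u = e^(σ√Δt) = e^(0.35·√0.5) = 1.2808, d = 1/u = 0.7808
Per-period rate: rΔt = 0.05·0.5 = 0.025, so R = e^0.025 = 1.0253
Risk-neutral probability p = (e^0.025 − 0.7808)/(1.2808 − 0.7808) = 0.2446/0.5000 = 0.4891
Terminal stock prices: S_uu = 205.1, S_ud = 125, S_dd = 76.2
Terminal payoffs (S − K): max(114.1, 0) = 114.1, max(34, 0) = 34, max(-14.8, 0) = 0
Node u (S = 160.1): V_u = e^(−0.025)·[0.4891·114.0571 + 0.5109·34.0000] = 71.3472
Node d (S = 97.6): V_d = e^(−0.025)·[0.4891·34.0000 + 0.5109·0.0000] = 16.2178
Node 0 (S = 125): V_0 = e^(−0.025)·[0.4891·71.3472 + 0.5109·16.2178] = 42.1137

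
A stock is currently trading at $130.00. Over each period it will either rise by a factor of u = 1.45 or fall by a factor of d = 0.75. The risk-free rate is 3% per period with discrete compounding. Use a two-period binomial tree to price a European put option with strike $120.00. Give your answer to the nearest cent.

$15.91

Risk-neutral probability p = (1 + 0.03 − 0.75)/(1.45 − 0.75) = 0.2800/0.7000 = 0.4000
Terminal stock prices: S_uu = 273.3, S_ud = 141.4, S_dd = 73.12
Terminal payoffs (K − S): max(-153.3, 0) = 0, max(-21.38, 0) = 0, max(46.88, 0) = 46.88
Node u (S = 188.5): V_u = 1/1.03·[0.4000·0.0000 + 0.6000·0.0000] = 0.0000
Node d (S = 97.5): V_d = 1/1.03·[0.4000·0.0000 + 0.6000·46.8750] = 27.3058
Node 0 (S = 130): V_0 = 1/1.03·[0.4000·0.0000 + 0.6000·27.3058] = 15.9063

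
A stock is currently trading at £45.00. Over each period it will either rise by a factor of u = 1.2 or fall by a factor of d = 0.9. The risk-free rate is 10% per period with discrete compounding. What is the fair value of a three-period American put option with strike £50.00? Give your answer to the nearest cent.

Risk-neutral probability p = (1 + 0.1 − 0.9)/(1.2 − 0.9) = 0.2000/0.3000 = 0.6667
Terminal stock prices: S_uuu = 77.76, S_uud = 58.32, S_udd = 43.74, S_ddd = 32.81
Terminal payoffs (K − S): max(-27.76, 0) = 0, max(-8.32, 0) = 0, max(6.26, 0) = 6.26, max(17.19, 0) = 17.19
Node uu (S = 64.8): continuation = 1/1.1·[0.6667·0.0000 + 0.3333·0.0000] = 0.0000; exercise value = 0.0000 ≤ continuation, so V_uu = 0.0000
Node ud (S = 48.6): continuation = 1/1.1·[0.6667·0.0000 + 0.3333·6.2600] = 1.8970; exercise value = 1.4000 ≤ continuation, so V_ud = 1.8970
Node dd (S = 36.45): continuation = 1/1.1·[0.6667·6.2600 + 0.3333·17.1950] = 9.0045; exercise value = 13.5500 > continuation, so V_dd = 13.5500 (exercise)
Node u (S = 54): continuation = 1/1.1·[0.6667·0.0000 + 0.3333·1.8970] = 0.5748; exercise value = 0.0000 ≤ continuation, so V_u = 0.5748
Node d (S = 40.5): continuation = 1/1.1·[0.6667·1.8970 + 0.3333·13.5500] = 5.2557; exercise value = 9.5000 > continuation, so V_d = 9.5000 (exercise)
Node 0 (S = 45): continuation = 1/1.1·[0.6667·0.5748 + 0.3333·9.5000] = 3.2272; exercise value = 5.0000 > continuation, so V_0 = 5.0000 (exercise)

£5.00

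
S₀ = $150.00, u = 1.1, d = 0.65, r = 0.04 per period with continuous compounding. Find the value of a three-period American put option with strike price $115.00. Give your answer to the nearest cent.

$3.03

Risk-neutral probability p = (e^0.04 − 0.65)/(1.1 − 0.65) = 0.3908/0.4500 = 0.8685
Terminal stock prices: S_uuu = 199.7, S_uud = 118, S_udd = 69.71, S_ddd = 41.19
Terminal payoffs (K − S): max(-84.65, 0) = 0, max(-2.975, 0) = 0, max(45.29, 0) = 45.29, max(73.81, 0) = 73.81
Node uu (S = 181.5): continuation = e^(−0.04)·[0.8685·0.0000 + 0.1315·0.0000] = 0.0000; exercise value = 0.0000 ≤ continuation, so V_uu = 0.0000
Node ud (S = 107.2): continuation = e^(−0.04)·[0.8685·0.0000 + 0.1315·45.2875] = 5.7232; exercise value = 7.7500 > continuation, so V_ud = 7.7500 (exercise)
Node dd (S = 63.38): continuation = e^(−0.04)·[0.8685·45.2875 + 0.1315·73.8063] = 47.1158; exercise value = 51.6250 > continuation, so V_dd = 51.6250 (exercise)
Node u (S = 165): continuation = e^(−0.04)·[0.8685·0.0000 + 0.1315·7.7500] = 0.9794; exercise value = 0.0000 ≤ continuation, so V_u = 0.9794
Node d (S = 97.5): continuation = e^(−0.04)·[0.8685·7.7500 + 0.1315·51.6250] = 12.9908; exercise value = 17.5000 > continuation, so V_d = 17.5000 (exercise)
Node 0 (S = 150): continuation = e^(−0.04)·[0.8685·0.9794 + 0.1315·17.5000] = 3.0288; exercise value = 0.0000 ≤ continuation, so V_0 = 3.0288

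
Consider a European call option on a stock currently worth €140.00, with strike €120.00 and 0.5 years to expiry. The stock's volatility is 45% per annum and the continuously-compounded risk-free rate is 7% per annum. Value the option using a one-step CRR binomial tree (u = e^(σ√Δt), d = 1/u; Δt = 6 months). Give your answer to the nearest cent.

€33.31

CRR parameters: u = e^(σ√Δt) = e^(0.45·√0.5) = 1.3746, d = 1/u = 0.7275
Per-period rate: rΔt = 0.07·0.5 = 0.035, so R = e^0.035 = 1.0356
Risk-neutral probability p = (e^0.035 − 0.7275)/(1.3746 − 0.7275) = 0.3082/0.6472 = 0.4762
Terminal stock prices: S_u = 192.5, S_d = 101.8
Terminal payoffs (S − K): max(72.45, 0) = 72.45, max(-18.16, 0) = 0
Node 0 (S = 140): V_0 = e^(−0.035)·[0.4762·72.4508 + 0.5238·0.0000] = 33.3111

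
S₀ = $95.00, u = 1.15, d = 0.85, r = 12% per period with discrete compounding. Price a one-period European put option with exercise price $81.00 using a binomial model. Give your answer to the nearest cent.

$0.02

Risk-neutral probability p = (1 + 0.12 − 0.85)/(1.15 − 0.85) = 0.2700/0.3000 = 0.9000
Terminal stock prices: S_u = 109.2, S_d = 80.75
Terminal payoffs (K − S): max(-28.25, 0) = 0, max(0.25, 0) = 0.25
Node 0 (S = 95): V_0 = 1/1.12·[0.9000·0.0000 + 0.1000·0.2500] = 0.0223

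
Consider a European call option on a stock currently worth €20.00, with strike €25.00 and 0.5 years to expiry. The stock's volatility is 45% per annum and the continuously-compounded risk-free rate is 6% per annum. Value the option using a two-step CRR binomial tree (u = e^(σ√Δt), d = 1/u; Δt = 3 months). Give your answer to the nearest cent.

€1.41

CRR parameters: u = e^(σ√Δt) = e^(0.45·√0.25) = 1.2523, d = 1/u = 0.7985
Per-period rate: rΔt = 0.06·0.25 = 0.015, so R = e^0.015 = 1.0151
Risk-neutral probability p = (e^0.015 − 0.7985)/(1.2523 − 0.7985) = 0.2166/0.4538 = 0.4773
Terminal stock prices: S_uu = 31.37, S_ud = 20, S_dd = 12.75
Terminal payoffs (S − K): max(6.366, 0) = 6.366, max(-5, 0) = 0, max(-12.25, 0) = 0
Node u (S = 25.05): V_u = e^(−0.015)·[0.4773·6.3662 + 0.5227·0.0000] = 2.9933
Node d (S = 15.97): V_d = e^(−0.015)·[0.4773·0.0000 + 0.5227·0.0000] = 0.0000
Node 0 (S = 20): V_0 = e^(−0.015)·[0.4773·2.9933 + 0.5227·0.0000] = 1.4074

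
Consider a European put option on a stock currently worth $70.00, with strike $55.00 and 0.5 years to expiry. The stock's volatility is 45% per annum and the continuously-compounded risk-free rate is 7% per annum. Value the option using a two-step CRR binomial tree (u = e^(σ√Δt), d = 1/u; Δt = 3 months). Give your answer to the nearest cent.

CRR parameters: u = e^(σ√Δt) = e^(0.45·√0.25) = 1.2523, d = 1/u = 0.7985
Per-period rate: rΔt = 0.07·0.25 = 0.0175, so R = e^0.0175 = 1.0177
Risk-neutral probability p = (e^0.0175 − 0.7985)/(1.2523 − 0.7985) = 0.2191/0.4538 = 0.4829
Terminal stock prices: S_uu = 109.8, S_ud = 70, S_dd = 44.63
Terminal payoffs (K − S): max(-54.78, 0) = 0, max(-15, 0) = 0, max(10.37, 0) = 10.37
Node u (S = 87.66): V_u = e^(−0.0175)·[0.4829·0.0000 + 0.5171·0.0000] = 0.0000
Node d (S = 55.9): V_d = e^(−0.0175)·[0.4829·0.0000 + 0.5171·10.3660] = 5.2674
Node 0 (S = 70): V_0 = e^(−0.0175)·[0.4829·0.0000 + 0.5171·5.2674] = 2.6766

$2.68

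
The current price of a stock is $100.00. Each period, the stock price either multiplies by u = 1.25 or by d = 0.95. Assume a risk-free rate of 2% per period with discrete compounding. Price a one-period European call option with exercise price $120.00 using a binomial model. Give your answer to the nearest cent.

Risk-neutral probability p = (1 + 0.02 − 0.95)/(1.25 − 0.95) = 0.0700/0.3000 = 0.2333
Terminal stock prices: S_u = 125, S_d = 95
Terminal payoffs (S − K): max(5, 0) = 5, max(-25, 0) = 0
Node 0 (S = 100): V_0 = 1/1.02·[0.2333·5.0000 + 0.7667·0.0000] = 1.1438

$1.14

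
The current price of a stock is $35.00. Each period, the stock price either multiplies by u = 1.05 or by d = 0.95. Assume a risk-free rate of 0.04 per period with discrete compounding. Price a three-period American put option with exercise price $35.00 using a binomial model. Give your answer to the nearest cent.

Risk-neutral probability p = (1 + 0.04 − 0.95)/(1.05 − 0.95) = 0.0900/0.1000 = 0.9000
Terminal stock prices: S_uuu = 40.52, S_uud = 36.66, S_udd = 33.17, S_ddd = 30.01
Terminal payoffs (K − S): max(-5.517, 0) = 0, max(-1.658, 0) = 0, max(1.833, 0) = 1.833, max(4.992, 0) = 4.992
Node uu (S = 38.59): continuation = 1/1.04·[0.9000·0.0000 + 0.1000·0.0000] = 0.0000; exercise value = 0.0000 ≤ continuation, so V_uu = 0.0000
Node ud (S = 34.91): continuation = 1/1.04·[0.9000·0.0000 + 0.1000·1.8331] = 0.1763; exercise value = 0.0875 ≤ continuation, so V_ud = 0.1763
Node dd (S = 31.59): continuation = 1/1.04·[0.9000·1.8331 + 0.1000·4.9919] = 2.0663; exercise value = 3.4125 > continuation, so V_dd = 3.4125 (exercise)
Node u (S = 36.75): continuation = 1/1.04·[0.9000·0.0000 + 0.1000·0.1763] = 0.0169; exercise value = 0.0000 ≤ continuation, so V_u = 0.0169
Node d (S = 33.25): continuation = 1/1.04·[0.9000·0.1763 + 0.1000·3.4125] = 0.4807; exercise value = 1.7500 > continuation, so V_d = 1.7500 (exercise)
Node 0 (S = 35): continuation = 1/1.04·[0.9000·0.0169 + 0.1000·1.7500] = 0.1829; exercise value = 0.0000 ≤ continuation, so V_0 = 0.1829

$0.18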